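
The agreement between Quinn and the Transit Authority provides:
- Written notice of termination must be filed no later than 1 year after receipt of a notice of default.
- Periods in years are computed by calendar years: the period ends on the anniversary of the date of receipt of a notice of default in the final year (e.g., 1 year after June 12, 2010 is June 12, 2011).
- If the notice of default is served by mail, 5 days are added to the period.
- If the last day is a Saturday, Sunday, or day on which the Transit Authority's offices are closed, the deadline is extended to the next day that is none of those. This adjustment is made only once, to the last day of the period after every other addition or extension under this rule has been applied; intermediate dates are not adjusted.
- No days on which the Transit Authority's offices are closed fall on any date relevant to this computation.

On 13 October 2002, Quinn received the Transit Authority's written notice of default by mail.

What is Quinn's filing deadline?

1 year after 13 October 2002 is October 13, 2003.
Service was by mail, adding 5 days: October 13, 2003 + 5 days = October 18, 2003.
October 18, 2003 is Saturday; October 19, 2003 is Sunday. The next qualifying day is October 20, 2003.

October 20, 2003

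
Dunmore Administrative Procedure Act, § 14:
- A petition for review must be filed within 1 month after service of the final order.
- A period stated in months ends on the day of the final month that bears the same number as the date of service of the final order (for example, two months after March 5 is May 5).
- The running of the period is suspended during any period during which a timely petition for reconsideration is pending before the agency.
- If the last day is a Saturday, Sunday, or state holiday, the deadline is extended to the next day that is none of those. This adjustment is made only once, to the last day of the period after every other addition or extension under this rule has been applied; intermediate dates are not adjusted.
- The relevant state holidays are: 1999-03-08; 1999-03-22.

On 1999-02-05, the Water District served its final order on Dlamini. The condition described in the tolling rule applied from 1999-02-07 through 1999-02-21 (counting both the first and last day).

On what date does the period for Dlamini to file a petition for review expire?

1 month after 1999-02-05 is March 5, 1999.
From February 7, 1999 through February 21, 1999 inclusive is 15 days; tolling adds 15 days: March 5, 1999 + 15 days = March 20, 1999.
March 20, 1999 is Saturday; March 21, 1999 is Sunday; March 22, 1999 is a listed holiday. The next qualifying day is March 23, 1999.

March 23, 1999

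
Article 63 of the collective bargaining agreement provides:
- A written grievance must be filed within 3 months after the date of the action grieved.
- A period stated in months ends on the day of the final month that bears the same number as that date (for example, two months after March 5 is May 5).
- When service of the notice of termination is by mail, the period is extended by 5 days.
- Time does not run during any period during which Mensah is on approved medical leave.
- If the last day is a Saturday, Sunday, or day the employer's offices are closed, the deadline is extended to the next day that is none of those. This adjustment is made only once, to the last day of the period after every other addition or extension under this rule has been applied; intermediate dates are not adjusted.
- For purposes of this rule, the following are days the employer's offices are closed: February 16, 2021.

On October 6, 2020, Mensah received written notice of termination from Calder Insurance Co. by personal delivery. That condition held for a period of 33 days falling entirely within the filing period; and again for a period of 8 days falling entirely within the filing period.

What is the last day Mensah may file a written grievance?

February 17, 2021

3 months after October 6, 2020 is January 6, 2021.
Service was not by mail, so no mail extension applies.
Tolling adds 33 days: January 6, 2021 + 33 days = February 8, 2021.
Tolling adds 8 days: February 8, 2021 + 8 days = February 16, 2021.
February 16, 2021 is a listed holiday. The next qualifying day is February 17, 2021.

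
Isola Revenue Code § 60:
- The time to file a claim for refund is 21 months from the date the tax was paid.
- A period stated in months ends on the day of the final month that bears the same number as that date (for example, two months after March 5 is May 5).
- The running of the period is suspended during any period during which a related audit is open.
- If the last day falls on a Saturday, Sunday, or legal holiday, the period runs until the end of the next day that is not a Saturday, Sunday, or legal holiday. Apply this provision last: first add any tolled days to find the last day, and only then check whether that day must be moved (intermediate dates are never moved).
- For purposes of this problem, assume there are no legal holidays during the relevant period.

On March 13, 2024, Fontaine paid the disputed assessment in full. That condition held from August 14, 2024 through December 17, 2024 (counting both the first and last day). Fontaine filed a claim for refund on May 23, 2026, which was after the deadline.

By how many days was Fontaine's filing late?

21 months after March 13, 2024 is December 13, 2025.
From August 14, 2024 through December 17, 2024 inclusive is 126 days; tolling adds 126 days: December 13, 2025 + 126 days = April 18, 2026.
April 18, 2026 is Saturday; April 19, 2026 is Sunday. The next qualifying day is April 20, 2026.
The deadline is April 20, 2026; from April 20, 2026 to May 23, 2026 is 33 days.

33 days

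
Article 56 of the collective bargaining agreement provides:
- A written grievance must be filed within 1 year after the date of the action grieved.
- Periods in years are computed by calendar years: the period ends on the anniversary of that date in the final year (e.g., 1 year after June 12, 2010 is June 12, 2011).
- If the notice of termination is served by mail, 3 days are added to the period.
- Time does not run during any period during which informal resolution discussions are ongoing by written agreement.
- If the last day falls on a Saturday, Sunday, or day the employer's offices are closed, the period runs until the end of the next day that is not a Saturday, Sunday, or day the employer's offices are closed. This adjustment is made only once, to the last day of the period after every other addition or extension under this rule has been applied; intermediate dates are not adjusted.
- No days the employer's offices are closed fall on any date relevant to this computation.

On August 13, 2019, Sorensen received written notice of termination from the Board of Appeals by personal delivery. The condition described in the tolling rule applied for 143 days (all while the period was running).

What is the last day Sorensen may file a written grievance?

January 4, 2021

1 year after August 13, 2019 is August 13, 2020.
Service was not by mail, so no mail extension applies.
Tolling adds 143 days: August 13, 2020 + 143 days = January 3, 2021.
January 3, 2021 is Sunday. The next qualifying day is January 4, 2021.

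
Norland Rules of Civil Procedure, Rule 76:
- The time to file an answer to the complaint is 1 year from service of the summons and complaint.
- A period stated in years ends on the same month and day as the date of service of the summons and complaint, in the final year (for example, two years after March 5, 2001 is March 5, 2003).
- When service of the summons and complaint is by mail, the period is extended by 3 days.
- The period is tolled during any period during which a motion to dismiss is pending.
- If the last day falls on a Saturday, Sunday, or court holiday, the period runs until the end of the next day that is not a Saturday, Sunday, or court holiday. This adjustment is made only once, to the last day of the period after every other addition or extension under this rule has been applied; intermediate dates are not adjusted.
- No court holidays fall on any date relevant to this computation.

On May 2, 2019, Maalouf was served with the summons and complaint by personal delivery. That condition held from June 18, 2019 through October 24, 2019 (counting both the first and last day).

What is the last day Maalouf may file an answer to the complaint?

1 year after May 2, 2019 is May 2, 2020.
Service was not by mail, so no mail extension applies.
From June 18, 2019 through October 24, 2019 inclusive is 129 days; tolling adds 129 days: May 2, 2020 + 129 days = September 8, 2020.
September 8, 2020 is a Tuesday and not a court holiday, so no extension applies.

September 8, 2020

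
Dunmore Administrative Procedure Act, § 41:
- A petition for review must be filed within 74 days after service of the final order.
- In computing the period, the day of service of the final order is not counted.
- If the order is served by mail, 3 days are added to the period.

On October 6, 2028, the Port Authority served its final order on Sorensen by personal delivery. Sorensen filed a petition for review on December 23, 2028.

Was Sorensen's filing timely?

74 days after October 6, 2028 is December 19, 2028.
Service was not by mail, so no mail extension applies.
The deadline is December 19, 2028; the filing on December 23, 2028 is after that date.

No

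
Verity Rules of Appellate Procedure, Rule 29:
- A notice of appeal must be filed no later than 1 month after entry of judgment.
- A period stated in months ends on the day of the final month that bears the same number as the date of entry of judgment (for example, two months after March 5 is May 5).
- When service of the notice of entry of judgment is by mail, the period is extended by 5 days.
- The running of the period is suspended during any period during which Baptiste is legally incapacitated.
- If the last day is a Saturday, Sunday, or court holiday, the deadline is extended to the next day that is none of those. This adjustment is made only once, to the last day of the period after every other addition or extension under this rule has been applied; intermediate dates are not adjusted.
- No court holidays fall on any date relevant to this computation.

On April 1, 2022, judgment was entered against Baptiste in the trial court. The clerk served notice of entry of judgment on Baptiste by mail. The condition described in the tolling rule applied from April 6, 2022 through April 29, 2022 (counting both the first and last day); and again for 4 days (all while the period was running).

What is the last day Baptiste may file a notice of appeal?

June 3, 2022

1 month after April 1, 2022 is May 1, 2022.
Service was by mail, adding 5 days: May 1, 2022 + 5 days = May 6, 2022.
From April 6, 2022 through April 29, 2022 inclusive is 24 days; tolling adds 24 days: May 6, 2022 + 24 days = May 30, 2022.
Tolling adds 4 days: May 30, 2022 + 4 days = June 3, 2022.
June 3, 2022 is a Friday and not a court holiday, so no extension applies.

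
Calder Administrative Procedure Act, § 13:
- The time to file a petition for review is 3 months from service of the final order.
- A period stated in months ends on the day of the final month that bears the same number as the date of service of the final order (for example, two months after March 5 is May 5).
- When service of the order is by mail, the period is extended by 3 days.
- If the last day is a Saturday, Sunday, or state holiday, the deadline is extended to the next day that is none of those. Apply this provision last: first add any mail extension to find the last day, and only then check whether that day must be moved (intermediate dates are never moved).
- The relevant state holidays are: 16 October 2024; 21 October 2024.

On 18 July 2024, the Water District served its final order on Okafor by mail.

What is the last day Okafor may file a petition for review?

3 months after 18 July 2024 is October 18, 2024.
Service was by mail, adding 3 days: October 18, 2024 + 3 days = October 21, 2024.
October 21, 2024 is a listed holiday. The next qualifying day is October 22, 2024.

October 22, 2024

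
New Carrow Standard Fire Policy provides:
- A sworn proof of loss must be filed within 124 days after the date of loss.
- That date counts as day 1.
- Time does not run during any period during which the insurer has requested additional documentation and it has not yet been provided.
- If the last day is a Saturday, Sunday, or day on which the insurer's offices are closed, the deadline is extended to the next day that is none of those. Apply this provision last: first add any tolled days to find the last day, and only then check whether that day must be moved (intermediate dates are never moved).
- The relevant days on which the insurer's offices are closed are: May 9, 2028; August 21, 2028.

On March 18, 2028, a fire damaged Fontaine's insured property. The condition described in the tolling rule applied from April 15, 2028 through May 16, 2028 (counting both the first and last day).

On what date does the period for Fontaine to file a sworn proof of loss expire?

August 22, 2028

Counting March 18, 2028 as day 1, day 124 is July 19, 2028.
From April 15, 2028 through May 16, 2028 inclusive is 32 days; tolling adds 32 days: July 19, 2028 + 32 days = August 20, 2028.
August 20, 2028 is Sunday; August 21, 2028 is a listed holiday. The next qualifying day is August 22, 2028.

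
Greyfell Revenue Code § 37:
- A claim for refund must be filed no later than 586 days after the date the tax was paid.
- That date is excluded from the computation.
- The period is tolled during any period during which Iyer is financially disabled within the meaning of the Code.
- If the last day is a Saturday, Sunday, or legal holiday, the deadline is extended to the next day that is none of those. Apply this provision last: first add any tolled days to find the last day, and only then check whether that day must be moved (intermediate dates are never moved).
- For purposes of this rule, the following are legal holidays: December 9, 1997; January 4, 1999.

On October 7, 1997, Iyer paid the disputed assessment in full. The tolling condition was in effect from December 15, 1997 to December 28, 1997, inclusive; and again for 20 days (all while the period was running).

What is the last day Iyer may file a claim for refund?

586 days after October 7, 1997 is May 16, 1999.
From December 15, 1997 through December 28, 1997 inclusive is 14 days; tolling adds 14 days: May 16, 1999 + 14 days = May 30, 1999.
Tolling adds 20 days: May 30, 1999 + 20 days = June 19, 1999.
June 19, 1999 is Saturday; June 20, 1999 is Sunday. The next qualifying day is June 21, 1999.

June 21, 1999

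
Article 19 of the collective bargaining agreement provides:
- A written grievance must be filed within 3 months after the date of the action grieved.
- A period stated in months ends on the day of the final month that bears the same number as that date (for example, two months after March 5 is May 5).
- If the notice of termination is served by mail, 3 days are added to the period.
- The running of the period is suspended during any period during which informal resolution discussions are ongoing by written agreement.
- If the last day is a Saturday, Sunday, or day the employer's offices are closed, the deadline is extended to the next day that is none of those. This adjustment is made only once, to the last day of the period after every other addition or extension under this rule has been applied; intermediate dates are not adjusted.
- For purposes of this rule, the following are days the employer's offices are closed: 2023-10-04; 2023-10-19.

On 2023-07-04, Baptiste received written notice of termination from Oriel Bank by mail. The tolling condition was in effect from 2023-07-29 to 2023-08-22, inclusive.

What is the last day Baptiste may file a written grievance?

3 months after 2023-07-04 is October 4, 2023.
Service was by mail, adding 3 days: October 4, 2023 + 3 days = October 7, 2023.
From July 29, 2023 through August 22, 2023 inclusive is 25 days; tolling adds 25 days: October 7, 2023 + 25 days = November 1, 2023.
November 1, 2023 is a Wednesday and not a day the employer's offices are closed, so no extension applies.

November 1, 2023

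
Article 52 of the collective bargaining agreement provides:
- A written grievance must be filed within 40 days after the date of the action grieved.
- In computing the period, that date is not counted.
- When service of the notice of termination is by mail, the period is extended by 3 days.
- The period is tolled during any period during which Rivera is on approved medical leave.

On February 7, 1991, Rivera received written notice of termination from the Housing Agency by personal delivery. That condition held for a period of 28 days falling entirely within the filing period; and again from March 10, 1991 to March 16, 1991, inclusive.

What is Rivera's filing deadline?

April 23, 1991

40 days after February 7, 1991 is March 19, 1991.
Service was not by mail, so no mail extension applies.
Tolling adds 28 days: March 19, 1991 + 28 days = April 16, 1991.
From March 10, 1991 through March 16, 1991 inclusive is 7 days; tolling adds 7 days: April 16, 1991 + 7 days = April 23, 1991.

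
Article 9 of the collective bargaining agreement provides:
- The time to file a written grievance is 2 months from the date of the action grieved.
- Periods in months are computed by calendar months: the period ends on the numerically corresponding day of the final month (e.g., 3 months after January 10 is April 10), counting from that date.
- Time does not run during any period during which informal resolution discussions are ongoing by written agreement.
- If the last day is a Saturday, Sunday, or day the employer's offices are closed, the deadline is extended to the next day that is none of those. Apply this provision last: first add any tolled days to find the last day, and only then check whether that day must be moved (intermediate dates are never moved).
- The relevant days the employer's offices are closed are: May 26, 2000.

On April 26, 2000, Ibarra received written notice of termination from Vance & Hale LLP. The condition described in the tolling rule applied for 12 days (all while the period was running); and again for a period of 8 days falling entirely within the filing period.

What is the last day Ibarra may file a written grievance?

2 months after April 26, 2000 is June 26, 2000.
Tolling adds 12 days: June 26, 2000 + 12 days = July 8, 2000.
Tolling adds 8 days: July 8, 2000 + 8 days = July 16, 2000.
July 16, 2000 is Sunday. The next qualifying day is July 17, 2000.

July 17, 2000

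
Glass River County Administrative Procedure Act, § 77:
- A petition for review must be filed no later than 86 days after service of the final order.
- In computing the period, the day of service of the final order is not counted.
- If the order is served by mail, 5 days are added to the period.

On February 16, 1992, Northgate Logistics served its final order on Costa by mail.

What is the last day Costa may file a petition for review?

May 17, 1992

86 days after February 16, 1992 is May 12, 1992.
Service was by mail, adding 5 days: May 12, 1992 + 5 days = May 17, 1992.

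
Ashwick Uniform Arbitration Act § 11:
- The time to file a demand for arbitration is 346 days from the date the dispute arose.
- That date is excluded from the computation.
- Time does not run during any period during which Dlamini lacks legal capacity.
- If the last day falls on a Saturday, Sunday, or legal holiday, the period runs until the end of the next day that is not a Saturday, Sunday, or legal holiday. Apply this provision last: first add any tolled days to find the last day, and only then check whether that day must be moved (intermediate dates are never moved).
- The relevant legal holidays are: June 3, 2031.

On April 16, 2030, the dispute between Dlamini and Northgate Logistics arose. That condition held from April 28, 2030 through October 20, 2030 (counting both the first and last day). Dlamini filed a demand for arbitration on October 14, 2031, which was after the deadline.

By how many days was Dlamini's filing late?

346 days after April 16, 2030 is March 28, 2031.
From April 28, 2030 through October 20, 2030 inclusive is 176 days; tolling adds 176 days: March 28, 2031 + 176 days = September 20, 2031.
September 20, 2031 is Saturday; September 21, 2031 is Sunday. The next qualifying day is September 22, 2031.
The deadline is September 22, 2031; from September 22, 2031 to October 14, 2031 is 22 days.

22 days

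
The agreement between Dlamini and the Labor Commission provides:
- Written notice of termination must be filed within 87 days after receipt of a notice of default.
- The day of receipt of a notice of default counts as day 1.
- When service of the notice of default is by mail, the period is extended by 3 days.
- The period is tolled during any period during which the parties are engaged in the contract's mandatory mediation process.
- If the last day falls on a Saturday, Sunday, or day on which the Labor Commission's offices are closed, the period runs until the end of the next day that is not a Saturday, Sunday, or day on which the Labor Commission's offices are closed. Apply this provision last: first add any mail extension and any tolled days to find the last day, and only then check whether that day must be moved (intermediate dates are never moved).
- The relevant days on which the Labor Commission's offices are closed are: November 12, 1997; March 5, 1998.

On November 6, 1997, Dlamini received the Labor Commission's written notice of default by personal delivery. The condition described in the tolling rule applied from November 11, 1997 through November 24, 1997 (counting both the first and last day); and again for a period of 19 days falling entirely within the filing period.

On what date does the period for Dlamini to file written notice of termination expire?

Counting November 6, 1997 as day 1, day 87 is January 31, 1998.
Service was not by mail, so no mail extension applies.
From November 11, 1997 through November 24, 1997 inclusive is 14 days; tolling adds 14 days: January 31, 1998 + 14 days = February 14, 1998.
Tolling adds 19 days: February 14, 1998 + 19 days = March 5, 1998.
March 5, 1998 is a listed holiday. The next qualifying day is March 6, 1998.

March 6, 1998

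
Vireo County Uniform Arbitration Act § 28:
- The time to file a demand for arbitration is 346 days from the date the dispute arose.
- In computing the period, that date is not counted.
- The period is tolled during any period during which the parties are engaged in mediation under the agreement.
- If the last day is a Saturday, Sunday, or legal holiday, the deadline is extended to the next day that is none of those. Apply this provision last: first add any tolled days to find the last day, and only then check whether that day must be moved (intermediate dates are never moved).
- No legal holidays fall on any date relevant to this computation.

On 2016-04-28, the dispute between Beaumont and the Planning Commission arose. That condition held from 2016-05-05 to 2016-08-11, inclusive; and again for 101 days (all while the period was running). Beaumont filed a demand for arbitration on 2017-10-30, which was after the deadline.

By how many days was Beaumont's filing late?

4 days

346 days after 2016-04-28 is April 9, 2017.
From May 5, 2016 through August 11, 2016 inclusive is 99 days; tolling adds 99 days: April 9, 2017 + 99 days = July 17, 2017.
Tolling adds 101 days: July 17, 2017 + 101 days = October 26, 2017.
October 26, 2017 is a Thursday and not a legal holiday, so no extension applies.
The deadline is October 26, 2017; from October 26, 2017 to October 30, 2017 is 4 days.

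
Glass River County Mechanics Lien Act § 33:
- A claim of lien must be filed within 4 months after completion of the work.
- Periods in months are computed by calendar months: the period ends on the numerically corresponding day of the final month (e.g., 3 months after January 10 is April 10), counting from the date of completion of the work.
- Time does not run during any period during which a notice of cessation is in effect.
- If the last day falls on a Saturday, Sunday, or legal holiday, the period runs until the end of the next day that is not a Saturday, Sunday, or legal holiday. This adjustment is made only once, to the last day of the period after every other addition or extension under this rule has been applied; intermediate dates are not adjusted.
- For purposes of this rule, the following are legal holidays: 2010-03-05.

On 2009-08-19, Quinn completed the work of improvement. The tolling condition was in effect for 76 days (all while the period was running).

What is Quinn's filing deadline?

March 8, 2010

4 months after 2009-08-19 is December 19, 2009.
Tolling adds 76 days: December 19, 2009 + 76 days = March 5, 2010.
March 5, 2010 is a listed holiday; March 6, 2010 is Saturday; March 7, 2010 is Sunday. The next qualifying day is March 8, 2010.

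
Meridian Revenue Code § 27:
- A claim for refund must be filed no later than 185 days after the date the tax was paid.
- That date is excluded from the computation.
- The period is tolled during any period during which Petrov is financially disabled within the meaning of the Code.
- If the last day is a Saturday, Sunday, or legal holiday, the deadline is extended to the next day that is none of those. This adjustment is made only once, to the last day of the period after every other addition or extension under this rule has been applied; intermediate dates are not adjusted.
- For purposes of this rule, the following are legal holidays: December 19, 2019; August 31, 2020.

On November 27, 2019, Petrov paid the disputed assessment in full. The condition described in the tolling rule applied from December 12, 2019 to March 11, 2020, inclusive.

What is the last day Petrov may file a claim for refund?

September 1, 2020

185 days after November 27, 2019 is May 30, 2020.
From December 12, 2019 through March 11, 2020 inclusive is 91 days; tolling adds 91 days: May 30, 2020 + 91 days = August 29, 2020.
August 29, 2020 is Saturday; August 30, 2020 is Sunday; August 31, 2020 is a listed holiday. The next qualifying day is September 1, 2020.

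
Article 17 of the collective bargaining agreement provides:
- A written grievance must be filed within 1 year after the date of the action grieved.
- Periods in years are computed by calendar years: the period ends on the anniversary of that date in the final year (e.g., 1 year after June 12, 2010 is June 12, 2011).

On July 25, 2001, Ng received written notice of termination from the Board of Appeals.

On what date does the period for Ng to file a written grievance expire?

1 year after July 25, 2001 is July 25, 2002.

July 25, 2002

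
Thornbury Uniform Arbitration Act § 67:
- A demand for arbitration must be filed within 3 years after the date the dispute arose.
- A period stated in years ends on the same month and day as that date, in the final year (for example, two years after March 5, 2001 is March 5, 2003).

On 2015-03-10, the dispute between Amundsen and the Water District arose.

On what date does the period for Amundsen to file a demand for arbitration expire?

March 10, 2018

3 years after 2015-03-10 is March 10, 2018.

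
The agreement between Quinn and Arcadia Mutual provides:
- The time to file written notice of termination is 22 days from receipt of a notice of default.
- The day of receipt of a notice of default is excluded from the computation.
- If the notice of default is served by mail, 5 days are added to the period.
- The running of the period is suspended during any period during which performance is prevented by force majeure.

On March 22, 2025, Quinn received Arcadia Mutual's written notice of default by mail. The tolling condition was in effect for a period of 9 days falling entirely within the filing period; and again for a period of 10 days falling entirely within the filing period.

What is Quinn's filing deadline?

22 days after March 22, 2025 is April 13, 2025.
Service was by mail, adding 5 days: April 13, 2025 + 5 days = April 18, 2025.
Tolling adds 9 days: April 18, 2025 + 9 days = April 27, 2025.
Tolling adds 10 days: April 27, 2025 + 10 days = May 7, 2025.

May 7, 2025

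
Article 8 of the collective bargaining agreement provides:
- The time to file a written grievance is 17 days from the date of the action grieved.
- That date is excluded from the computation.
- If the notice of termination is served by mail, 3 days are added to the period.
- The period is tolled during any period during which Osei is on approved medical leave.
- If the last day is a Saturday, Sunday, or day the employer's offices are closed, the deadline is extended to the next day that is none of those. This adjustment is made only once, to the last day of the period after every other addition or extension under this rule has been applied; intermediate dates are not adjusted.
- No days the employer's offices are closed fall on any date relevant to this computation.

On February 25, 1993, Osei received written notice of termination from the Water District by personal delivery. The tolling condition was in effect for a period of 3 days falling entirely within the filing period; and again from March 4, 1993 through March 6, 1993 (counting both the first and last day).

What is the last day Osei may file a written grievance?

March 22, 1993

17 days after February 25, 1993 is March 14, 1993.
Service was not by mail, so no mail extension applies.
Tolling adds 3 days: March 14, 1993 + 3 days = March 17, 1993.
From March 4, 1993 through March 6, 1993 inclusive is 3 days; tolling adds 3 days: March 17, 1993 + 3 days = March 20, 1993.
March 20, 1993 is Saturday; March 21, 1993 is Sunday. The next qualifying day is March 22, 1993.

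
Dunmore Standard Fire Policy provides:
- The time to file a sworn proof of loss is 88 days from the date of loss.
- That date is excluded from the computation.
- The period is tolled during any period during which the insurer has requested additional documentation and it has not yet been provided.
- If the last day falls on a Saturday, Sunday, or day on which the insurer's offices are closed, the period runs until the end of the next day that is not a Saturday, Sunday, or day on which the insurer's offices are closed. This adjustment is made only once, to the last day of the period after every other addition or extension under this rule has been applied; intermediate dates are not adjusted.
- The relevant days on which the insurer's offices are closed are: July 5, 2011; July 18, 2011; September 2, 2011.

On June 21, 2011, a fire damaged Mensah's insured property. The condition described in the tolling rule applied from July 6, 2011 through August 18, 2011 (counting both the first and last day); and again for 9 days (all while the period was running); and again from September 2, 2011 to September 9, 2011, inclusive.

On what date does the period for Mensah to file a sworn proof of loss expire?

November 17, 2011

88 days after June 21, 2011 is September 17, 2011.
From July 6, 2011 through August 18, 2011 inclusive is 44 days; tolling adds 44 days: September 17, 2011 + 44 days = October 31, 2011.
Tolling adds 9 days: October 31, 2011 + 9 days = November 9, 2011.
From September 2, 2011 through September 9, 2011 inclusive is 8 days; tolling adds 8 days: November 9, 2011 + 8 days = November 17, 2011.
November 17, 2011 is a Thursday and not a day on which the insurer's offices are closed, so no extension applies.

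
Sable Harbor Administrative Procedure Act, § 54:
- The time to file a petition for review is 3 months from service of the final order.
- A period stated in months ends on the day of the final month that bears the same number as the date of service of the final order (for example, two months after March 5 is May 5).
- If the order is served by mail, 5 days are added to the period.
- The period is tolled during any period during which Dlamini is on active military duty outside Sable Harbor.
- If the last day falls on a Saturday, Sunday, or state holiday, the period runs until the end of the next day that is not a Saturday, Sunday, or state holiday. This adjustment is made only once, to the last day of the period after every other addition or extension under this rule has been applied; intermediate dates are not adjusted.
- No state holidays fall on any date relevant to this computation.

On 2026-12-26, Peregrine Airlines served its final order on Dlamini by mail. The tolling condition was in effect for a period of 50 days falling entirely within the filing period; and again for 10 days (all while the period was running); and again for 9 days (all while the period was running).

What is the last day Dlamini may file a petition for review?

3 months after 2026-12-26 is March 26, 2027.
Service was by mail, adding 5 days: March 26, 2027 + 5 days = March 31, 2027.
Tolling adds 50 days: March 31, 2027 + 50 days = May 20, 2027.
Tolling adds 10 days: May 20, 2027 + 10 days = May 30, 2027.
Tolling adds 9 days: May 30, 2027 + 9 days = June 8, 2027.
June 8, 2027 is a Tuesday and not a state holiday, so no extension applies.

June 8, 2027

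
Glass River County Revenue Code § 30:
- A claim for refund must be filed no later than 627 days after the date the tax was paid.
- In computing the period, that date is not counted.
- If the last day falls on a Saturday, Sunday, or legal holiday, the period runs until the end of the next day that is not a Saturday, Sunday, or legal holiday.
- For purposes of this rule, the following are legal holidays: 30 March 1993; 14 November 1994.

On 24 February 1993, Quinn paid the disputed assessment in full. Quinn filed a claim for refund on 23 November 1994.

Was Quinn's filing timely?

627 days after 24 February 1993 is November 13, 1994.
November 13, 1994 is Sunday; November 14, 1994 is a listed holiday. The next qualifying day is November 15, 1994.
The deadline is November 15, 1994; the filing on November 23, 1994 is after that date.

No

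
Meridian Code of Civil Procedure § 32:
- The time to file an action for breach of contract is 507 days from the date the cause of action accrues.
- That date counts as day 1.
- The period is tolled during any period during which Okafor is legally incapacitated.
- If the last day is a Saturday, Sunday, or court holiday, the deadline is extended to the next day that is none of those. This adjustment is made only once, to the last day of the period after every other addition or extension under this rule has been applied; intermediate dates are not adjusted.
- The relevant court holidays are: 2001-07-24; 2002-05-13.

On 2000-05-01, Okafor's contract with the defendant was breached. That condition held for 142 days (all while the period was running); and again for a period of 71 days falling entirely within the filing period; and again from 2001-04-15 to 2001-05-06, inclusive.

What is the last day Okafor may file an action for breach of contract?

Counting 2000-05-01 as day 1, day 507 is September 19, 2001.
Tolling adds 142 days: September 19, 2001 + 142 days = February 8, 2002.
Tolling adds 71 days: February 8, 2002 + 71 days = April 20, 2002.
From April 15, 2001 through May 6, 2001 inclusive is 22 days; tolling adds 22 days: April 20, 2002 + 22 days = May 12, 2002.
May 12, 2002 is Sunday; May 13, 2002 is a listed holiday. The next qualifying day is May 14, 2002.

May 14, 2002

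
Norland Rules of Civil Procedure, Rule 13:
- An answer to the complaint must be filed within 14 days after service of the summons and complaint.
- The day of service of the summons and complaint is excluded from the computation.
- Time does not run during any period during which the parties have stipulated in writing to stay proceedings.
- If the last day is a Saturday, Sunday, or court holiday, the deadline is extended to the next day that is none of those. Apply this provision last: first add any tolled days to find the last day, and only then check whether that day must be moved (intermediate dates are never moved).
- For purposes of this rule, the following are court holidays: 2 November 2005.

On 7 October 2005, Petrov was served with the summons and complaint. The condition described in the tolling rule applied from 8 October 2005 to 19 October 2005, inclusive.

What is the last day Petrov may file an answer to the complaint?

14 days after 7 October 2005 is October 21, 2005.
From October 8, 2005 through October 19, 2005 inclusive is 12 days; tolling adds 12 days: October 21, 2005 + 12 days = November 2, 2005.
November 2, 2005 is a listed holiday. The next qualifying day is November 3, 2005.

November 3, 2005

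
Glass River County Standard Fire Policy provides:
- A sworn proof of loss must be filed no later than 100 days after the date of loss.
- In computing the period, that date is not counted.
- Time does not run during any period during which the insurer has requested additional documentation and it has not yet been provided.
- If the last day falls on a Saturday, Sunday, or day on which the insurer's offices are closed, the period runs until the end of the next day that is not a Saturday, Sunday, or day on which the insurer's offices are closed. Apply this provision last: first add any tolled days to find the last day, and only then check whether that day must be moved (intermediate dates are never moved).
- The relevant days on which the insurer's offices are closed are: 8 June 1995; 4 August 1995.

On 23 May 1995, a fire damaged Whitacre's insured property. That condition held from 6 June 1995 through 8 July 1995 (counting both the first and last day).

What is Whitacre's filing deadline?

100 days after 23 May 1995 is August 31, 1995.
From June 6, 1995 through July 8, 1995 inclusive is 33 days; tolling adds 33 days: August 31, 1995 + 33 days = October 3, 1995.
October 3, 1995 is a Tuesday and not a day on which the insurer's offices are closed, so no extension applies.

October 3, 1995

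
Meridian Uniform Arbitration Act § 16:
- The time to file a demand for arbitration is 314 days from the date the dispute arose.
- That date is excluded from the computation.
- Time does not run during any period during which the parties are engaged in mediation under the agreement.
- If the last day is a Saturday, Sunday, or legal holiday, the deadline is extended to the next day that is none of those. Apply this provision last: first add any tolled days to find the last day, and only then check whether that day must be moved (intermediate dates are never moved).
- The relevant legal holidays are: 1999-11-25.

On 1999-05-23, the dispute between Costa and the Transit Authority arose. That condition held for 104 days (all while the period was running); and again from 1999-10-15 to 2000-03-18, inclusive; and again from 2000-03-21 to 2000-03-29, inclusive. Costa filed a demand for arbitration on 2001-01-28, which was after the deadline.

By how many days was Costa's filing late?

33 days

314 days after 1999-05-23 is April 1, 2000.
Tolling adds 104 days: April 1, 2000 + 104 days = July 14, 2000.
From October 15, 1999 through March 18, 2000 inclusive is 156 days; tolling adds 156 days: July 14, 2000 + 156 days = December 17, 2000.
From March 21, 2000 through March 29, 2000 inclusive is 9 days; tolling adds 9 days: December 17, 2000 + 9 days = December 26, 2000.
December 26, 2000 is a Tuesday and not a legal holiday, so no extension applies.
The deadline is December 26, 2000; from December 26, 2000 to January 28, 2001 is 33 days.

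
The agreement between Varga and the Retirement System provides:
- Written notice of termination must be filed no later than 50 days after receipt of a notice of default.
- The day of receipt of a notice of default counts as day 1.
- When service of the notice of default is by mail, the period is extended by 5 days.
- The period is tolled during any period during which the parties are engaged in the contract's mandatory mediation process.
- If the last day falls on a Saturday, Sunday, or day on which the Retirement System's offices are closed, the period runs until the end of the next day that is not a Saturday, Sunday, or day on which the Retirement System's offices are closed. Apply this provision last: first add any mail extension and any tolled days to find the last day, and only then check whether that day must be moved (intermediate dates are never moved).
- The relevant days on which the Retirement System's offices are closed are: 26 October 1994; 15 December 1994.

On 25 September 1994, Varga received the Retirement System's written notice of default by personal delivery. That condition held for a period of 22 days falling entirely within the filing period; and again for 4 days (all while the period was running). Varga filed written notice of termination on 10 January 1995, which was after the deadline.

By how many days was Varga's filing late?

32 days

Counting 25 September 1994 as day 1, day 50 is November 13, 1994.
Service was not by mail, so no mail extension applies.
Tolling adds 22 days: November 13, 1994 + 22 days = December 5, 1994.
Tolling adds 4 days: December 5, 1994 + 4 days = December 9, 1994.
December 9, 1994 is a Friday and not a day on which the Retirement System's offices are closed, so no extension applies.
The deadline is December 9, 1994; from December 9, 1994 to January 10, 1995 is 32 days.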